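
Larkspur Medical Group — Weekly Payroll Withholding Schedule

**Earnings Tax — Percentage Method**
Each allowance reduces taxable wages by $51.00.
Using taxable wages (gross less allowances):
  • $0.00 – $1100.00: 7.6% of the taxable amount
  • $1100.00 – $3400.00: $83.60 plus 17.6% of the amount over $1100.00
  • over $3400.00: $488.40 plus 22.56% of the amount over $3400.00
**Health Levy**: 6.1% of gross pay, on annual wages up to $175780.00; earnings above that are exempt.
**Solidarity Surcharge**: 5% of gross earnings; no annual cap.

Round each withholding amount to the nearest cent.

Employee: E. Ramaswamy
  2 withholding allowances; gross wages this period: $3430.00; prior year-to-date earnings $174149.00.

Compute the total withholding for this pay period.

Earnings Tax: taxable = $3430.00 − 2×$51.00 = $3328.00
  $83.60 + 17.6% × ($3328.00 − $1100.00) = $83.60 + 17.6% × $2228.00 = $475.73
Health Levy: cap $175780.00 − YTD $174149.00 = $1631.00 subject; 6.1% × $1631.00 = $99.49
Solidarity Surcharge: 5% × $3430.00 = $171.50
Total: $475.73 + $99.49 + $171.50 = $746.72

$746.72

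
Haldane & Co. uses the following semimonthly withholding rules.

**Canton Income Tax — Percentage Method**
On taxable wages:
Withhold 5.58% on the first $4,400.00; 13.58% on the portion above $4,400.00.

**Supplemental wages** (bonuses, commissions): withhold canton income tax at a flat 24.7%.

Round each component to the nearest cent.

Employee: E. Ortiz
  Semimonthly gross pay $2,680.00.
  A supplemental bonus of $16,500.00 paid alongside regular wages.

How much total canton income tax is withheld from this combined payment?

$4,225.04

Canton Income Tax: taxable = $2,680.00
  5.58% × $2,680.00 = $149.54
Supplemental (24.7% flat on bonus): 24.7% × $16,500.00 = $4,075.50
Total canton income tax: $149.54 + $4,075.50 = $4,225.04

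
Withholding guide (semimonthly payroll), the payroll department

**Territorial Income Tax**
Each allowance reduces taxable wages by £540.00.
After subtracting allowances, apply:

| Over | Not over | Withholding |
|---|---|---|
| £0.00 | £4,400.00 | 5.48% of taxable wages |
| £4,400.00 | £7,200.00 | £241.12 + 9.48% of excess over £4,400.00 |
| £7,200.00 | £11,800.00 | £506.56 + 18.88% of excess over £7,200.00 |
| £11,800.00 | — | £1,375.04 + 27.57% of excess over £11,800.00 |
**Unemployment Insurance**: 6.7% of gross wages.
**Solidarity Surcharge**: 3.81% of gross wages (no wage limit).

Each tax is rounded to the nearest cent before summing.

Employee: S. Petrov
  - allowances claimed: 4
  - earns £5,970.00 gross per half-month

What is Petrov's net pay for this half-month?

£5,133.76

Territorial Income Tax: taxable = £5,970.00 − 4×£540.00 = £3,810.00
  5.48% × £3,810.00 = £208.79
Unemployment Insurance: 6.7% × £5,970.00 = £399.99
Solidarity Surcharge: 3.81% × £5,970.00 = £227.46
Total withheld: £208.79 + £399.99 + £227.46 = £836.24
Net pay: £5,970.00 − £836.24 = £5,133.76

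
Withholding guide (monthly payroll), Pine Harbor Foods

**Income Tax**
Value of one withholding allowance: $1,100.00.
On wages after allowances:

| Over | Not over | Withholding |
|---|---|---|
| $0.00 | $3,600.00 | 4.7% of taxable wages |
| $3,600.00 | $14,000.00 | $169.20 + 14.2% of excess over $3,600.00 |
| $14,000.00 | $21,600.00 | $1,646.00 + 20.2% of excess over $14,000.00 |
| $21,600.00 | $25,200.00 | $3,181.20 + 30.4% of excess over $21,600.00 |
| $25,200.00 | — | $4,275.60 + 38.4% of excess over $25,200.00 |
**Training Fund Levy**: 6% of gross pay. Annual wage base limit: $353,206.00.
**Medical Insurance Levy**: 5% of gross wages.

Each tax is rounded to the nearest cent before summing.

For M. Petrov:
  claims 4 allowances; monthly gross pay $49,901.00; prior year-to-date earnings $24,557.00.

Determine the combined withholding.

Income Tax: taxable = $49,901.00 − 4×$1,100.00 = $45,501.00
  $4,275.60 + 38.4% × ($45,501.00 − $25,200.00) = $4,275.60 + 38.4% × $20,301.00 = $12,071.18
Training Fund Levy: 6% × $49,901.00 = $2,994.06
Medical Insurance Levy: 5% × $49,901.00 = $2,495.05
Total: $12,071.18 + $2,994.06 + $2,495.05 = $17,560.29

$17,560.29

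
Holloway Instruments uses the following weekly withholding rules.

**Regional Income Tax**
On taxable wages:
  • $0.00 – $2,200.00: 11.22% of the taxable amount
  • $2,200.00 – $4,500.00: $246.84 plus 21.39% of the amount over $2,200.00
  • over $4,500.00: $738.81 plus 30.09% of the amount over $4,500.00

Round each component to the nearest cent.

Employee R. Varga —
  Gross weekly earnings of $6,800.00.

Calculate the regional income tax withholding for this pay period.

Regional Income Tax: taxable = $6,800.00
  $738.81 + 30.09% × ($6,800.00 − $4,500.00) = $738.81 + 30.09% × $2,300.00 = $1,430.88

$1,430.88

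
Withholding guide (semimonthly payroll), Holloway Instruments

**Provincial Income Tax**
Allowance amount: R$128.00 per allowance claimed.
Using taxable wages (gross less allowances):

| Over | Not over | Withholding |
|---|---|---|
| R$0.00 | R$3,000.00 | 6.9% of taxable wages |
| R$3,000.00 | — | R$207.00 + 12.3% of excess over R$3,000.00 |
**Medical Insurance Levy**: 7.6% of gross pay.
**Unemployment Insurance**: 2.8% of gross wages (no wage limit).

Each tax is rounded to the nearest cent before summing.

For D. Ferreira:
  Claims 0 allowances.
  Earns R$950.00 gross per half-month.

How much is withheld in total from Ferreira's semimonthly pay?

R$164.35

Provincial Income Tax: taxable = R$950.00
  6.9% × R$950.00 = R$65.55
Medical Insurance Levy: 7.6% × R$950.00 = R$72.20
Unemployment Insurance: 2.8% × R$950.00 = R$26.60
Total: R$65.55 + R$72.20 + R$26.60 = R$164.35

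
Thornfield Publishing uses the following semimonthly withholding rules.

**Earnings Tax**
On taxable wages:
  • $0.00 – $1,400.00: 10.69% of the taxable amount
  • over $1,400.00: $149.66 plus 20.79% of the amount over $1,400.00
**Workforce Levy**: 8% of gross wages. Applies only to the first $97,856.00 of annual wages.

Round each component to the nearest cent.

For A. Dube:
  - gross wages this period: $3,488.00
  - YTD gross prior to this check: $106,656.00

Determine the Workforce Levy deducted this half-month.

$0.00

Workforce Levy: YTD $106,656.00 ≥ cap $97,856.00 → $0.00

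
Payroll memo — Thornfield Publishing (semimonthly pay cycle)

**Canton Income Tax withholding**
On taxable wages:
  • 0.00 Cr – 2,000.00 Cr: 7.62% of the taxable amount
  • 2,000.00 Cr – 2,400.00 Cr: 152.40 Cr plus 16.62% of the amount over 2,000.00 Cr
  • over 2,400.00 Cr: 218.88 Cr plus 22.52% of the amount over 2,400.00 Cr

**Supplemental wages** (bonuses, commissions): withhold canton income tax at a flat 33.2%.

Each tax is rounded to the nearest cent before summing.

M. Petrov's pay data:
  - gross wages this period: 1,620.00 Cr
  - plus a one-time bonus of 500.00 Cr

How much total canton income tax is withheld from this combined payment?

289.44 Cr

Canton Income Tax: taxable = 1,620.00 Cr
  7.62% × 1,620.00 Cr = 123.44 Cr
Supplemental (33.2% flat on bonus): 33.2% × 500.00 Cr = 166.00 Cr
Total canton income tax: 123.44 Cr + 166.00 Cr = 289.44 Cr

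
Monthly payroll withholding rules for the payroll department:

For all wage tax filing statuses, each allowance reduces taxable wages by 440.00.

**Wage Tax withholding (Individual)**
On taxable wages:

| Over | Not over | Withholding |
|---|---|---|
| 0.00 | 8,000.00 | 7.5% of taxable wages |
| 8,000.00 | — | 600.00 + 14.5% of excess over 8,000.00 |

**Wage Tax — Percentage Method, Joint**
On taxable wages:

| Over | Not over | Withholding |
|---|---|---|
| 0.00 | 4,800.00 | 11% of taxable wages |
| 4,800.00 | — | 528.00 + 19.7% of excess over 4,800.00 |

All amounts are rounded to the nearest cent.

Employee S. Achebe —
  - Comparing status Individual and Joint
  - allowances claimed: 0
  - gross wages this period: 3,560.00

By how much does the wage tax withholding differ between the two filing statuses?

Wage Tax (Individual): taxable = 3,560.00
  7.5% × 3,560.00 = 267.00
Wage Tax (Joint): taxable = 3,560.00
  11% × 3,560.00 = 391.60
Difference: |267.00 − 391.60| = 124.60 (higher under Joint)

124.60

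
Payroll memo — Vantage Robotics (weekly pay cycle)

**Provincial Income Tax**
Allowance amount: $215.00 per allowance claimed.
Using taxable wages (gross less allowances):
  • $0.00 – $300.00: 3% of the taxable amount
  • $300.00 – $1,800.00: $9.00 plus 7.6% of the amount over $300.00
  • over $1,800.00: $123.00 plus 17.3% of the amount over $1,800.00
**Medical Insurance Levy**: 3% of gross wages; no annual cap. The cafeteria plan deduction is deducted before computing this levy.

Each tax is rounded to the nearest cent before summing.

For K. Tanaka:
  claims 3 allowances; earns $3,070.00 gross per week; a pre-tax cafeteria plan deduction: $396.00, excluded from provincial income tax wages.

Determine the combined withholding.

$242.84

Provincial Income Tax: taxable = $3,070.00 − $396.00 − 3×$215.00 = $2,029.00
  $123.00 + 17.3% × ($2,029.00 − $1,800.00) = $123.00 + 17.3% × $229.00 = $162.62
Medical Insurance Levy: 3% × $2,674.00 = $80.22
Total: $162.62 + $80.22 = $242.84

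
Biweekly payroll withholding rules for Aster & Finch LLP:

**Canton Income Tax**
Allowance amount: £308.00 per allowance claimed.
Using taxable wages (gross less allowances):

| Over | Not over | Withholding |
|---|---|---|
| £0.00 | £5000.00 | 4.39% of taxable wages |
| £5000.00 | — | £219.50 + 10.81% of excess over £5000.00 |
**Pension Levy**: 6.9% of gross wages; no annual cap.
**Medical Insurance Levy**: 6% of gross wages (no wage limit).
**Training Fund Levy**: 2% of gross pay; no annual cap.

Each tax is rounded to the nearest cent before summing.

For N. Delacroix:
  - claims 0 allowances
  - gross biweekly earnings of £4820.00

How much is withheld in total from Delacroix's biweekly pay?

Canton Income Tax: taxable = £4820.00
  4.39% × £4820.00 = £211.60
Pension Levy: 6.9% × £4820.00 = £332.58
Medical Insurance Levy: 6% × £4820.00 = £289.20
Training Fund Levy: 2% × £4820.00 = £96.40
Total: £211.60 + £332.58 + £289.20 + £96.40 = £929.78

£929.78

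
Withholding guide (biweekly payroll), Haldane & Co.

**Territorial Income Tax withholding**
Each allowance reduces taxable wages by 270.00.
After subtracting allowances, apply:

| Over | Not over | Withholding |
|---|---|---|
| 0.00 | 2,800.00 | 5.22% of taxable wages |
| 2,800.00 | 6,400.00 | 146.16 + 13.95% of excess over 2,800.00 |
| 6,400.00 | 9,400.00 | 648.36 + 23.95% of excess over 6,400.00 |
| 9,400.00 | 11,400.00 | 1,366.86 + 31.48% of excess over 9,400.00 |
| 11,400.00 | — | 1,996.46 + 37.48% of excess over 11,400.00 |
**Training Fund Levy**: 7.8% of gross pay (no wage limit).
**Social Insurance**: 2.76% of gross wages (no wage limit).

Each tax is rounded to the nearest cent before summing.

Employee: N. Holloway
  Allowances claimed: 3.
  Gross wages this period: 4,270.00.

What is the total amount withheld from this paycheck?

Territorial Income Tax: taxable = 4,270.00 − 3×270.00 = 3,460.00
  146.16 + 13.95% × (3,460.00 − 2,800.00) = 146.16 + 13.95% × 660.00 = 238.23
Training Fund Levy: 7.8% × 4,270.00 = 333.06
Social Insurance: 2.76% × 4,270.00 = 117.85
Total: 238.23 + 333.06 + 117.85 = 689.14

689.14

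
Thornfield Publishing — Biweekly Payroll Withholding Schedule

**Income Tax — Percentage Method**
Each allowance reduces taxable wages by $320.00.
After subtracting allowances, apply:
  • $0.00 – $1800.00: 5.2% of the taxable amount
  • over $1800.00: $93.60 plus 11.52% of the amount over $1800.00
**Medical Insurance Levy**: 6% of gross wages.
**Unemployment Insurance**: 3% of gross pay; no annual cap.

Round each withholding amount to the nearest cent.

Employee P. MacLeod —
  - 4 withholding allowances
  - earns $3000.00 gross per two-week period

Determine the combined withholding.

Income Tax: taxable = $3000.00 − 4×$320.00 = $1720.00
  5.2% × $1720.00 = $89.44
Medical Insurance Levy: 6% × $3000.00 = $180.00
Unemployment Insurance: 3% × $3000.00 = $90.00
Total: $89.44 + $180.00 + $90.00 = $359.44

$359.44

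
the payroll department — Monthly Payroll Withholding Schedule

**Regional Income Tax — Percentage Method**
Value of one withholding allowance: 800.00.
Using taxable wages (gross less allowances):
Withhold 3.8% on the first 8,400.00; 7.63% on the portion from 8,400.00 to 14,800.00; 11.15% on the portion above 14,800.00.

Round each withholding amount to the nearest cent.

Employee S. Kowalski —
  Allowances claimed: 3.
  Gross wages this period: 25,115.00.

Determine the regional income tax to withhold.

1,690.04

Regional Income Tax: taxable = 25,115.00 − 3×800.00 = 22,715.00
  807.52 + 11.15% × (22,715.00 − 14,800.00) = 807.52 + 11.15% × 7,915.00 = 1,690.04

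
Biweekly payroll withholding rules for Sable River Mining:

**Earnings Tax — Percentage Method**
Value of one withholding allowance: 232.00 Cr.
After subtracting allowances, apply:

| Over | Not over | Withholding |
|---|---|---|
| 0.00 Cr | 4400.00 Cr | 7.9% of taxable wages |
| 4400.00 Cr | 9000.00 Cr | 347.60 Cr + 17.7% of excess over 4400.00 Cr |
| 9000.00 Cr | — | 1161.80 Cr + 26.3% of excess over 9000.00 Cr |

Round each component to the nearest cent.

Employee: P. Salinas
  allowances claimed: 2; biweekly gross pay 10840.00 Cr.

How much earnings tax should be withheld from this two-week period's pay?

Earnings Tax: taxable = 10840.00 Cr − 2×232.00 Cr = 10376.00 Cr
  1161.80 Cr + 26.3% × (10376.00 Cr − 9000.00 Cr) = 1161.80 Cr + 26.3% × 1376.00 Cr = 1523.69 Cr

1523.69 Cr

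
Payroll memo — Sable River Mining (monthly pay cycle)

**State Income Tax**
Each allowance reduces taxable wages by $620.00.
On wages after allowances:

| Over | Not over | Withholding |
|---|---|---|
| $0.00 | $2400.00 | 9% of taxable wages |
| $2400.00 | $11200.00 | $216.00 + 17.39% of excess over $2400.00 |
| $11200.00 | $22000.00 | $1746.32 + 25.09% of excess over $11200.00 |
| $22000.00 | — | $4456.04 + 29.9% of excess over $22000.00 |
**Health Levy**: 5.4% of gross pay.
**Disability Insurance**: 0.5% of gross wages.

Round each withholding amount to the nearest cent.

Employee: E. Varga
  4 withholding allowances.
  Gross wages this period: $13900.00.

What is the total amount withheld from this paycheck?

$2621.62

State Income Tax: taxable = $13900.00 − 4×$620.00 = $11420.00
  $1746.32 + 25.09% × ($11420.00 − $11200.00) = $1746.32 + 25.09% × $220.00 = $1801.52
Health Levy: 5.4% × $13900.00 = $750.60
Disability Insurance: 0.5% × $13900.00 = $69.50
Total: $1801.52 + $750.60 + $69.50 = $2621.62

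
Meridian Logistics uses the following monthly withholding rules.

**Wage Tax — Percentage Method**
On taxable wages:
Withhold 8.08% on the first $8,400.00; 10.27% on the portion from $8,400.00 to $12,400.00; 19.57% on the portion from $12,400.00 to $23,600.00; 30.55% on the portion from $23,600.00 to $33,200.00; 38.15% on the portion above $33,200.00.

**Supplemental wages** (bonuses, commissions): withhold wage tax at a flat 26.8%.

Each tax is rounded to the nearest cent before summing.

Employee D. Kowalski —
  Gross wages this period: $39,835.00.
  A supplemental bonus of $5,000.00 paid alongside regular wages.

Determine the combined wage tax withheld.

$10,085.41

Wage Tax: taxable = $39,835.00
  $6,214.16 + 38.15% × ($39,835.00 − $33,200.00) = $6,214.16 + 38.15% × $6,635.00 = $8,745.41
Supplemental (26.8% flat on bonus): 26.8% × $5,000.00 = $1,340.00
Total wage tax: $8,745.41 + $1,340.00 = $10,085.41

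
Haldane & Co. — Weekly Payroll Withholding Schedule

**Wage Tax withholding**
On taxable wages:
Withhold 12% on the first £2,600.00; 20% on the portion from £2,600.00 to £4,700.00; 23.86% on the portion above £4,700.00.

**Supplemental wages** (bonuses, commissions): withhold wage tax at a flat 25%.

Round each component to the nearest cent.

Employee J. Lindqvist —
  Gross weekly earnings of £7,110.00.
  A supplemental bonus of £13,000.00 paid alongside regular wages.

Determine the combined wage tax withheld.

Wage Tax: taxable = £7,110.00
  £732.00 + 23.86% × (£7,110.00 − £4,700.00) = £732.00 + 23.86% × £2,410.00 = £1,307.03
Supplemental (25% flat on bonus): 25% × £13,000.00 = £3,250.00
Total wage tax: £1,307.03 + £3,250.00 = £4,557.03

£4,557.03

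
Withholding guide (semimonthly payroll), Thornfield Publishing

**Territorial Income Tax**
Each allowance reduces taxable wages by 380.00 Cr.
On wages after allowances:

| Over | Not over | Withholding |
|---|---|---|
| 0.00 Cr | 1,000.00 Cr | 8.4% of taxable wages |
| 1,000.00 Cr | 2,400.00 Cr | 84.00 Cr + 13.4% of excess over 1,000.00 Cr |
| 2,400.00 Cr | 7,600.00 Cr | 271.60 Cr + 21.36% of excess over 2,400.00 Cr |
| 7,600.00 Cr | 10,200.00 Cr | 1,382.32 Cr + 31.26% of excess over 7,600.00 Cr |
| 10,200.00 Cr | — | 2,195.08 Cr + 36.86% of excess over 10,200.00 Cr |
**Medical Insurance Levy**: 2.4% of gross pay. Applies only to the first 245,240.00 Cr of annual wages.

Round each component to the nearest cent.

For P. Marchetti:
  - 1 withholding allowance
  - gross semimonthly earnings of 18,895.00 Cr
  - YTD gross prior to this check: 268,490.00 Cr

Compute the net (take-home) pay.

Territorial Income Tax: taxable = 18,895.00 Cr − 1×380.00 Cr = 18,515.00 Cr
  2,195.08 Cr + 36.86% × (18,515.00 Cr − 10,200.00 Cr) = 2,195.08 Cr + 36.86% × 8,315.00 Cr = 5,259.99 Cr
Medical Insurance Levy: YTD 268,490.00 Cr ≥ cap 245,240.00 Cr → 0.00 Cr
Total withheld: 5,259.99 Cr + 0.00 Cr = 5,259.99 Cr
Net pay: 18,895.00 Cr − 5,259.99 Cr = 13,635.01 Cr

13,635.01 Cr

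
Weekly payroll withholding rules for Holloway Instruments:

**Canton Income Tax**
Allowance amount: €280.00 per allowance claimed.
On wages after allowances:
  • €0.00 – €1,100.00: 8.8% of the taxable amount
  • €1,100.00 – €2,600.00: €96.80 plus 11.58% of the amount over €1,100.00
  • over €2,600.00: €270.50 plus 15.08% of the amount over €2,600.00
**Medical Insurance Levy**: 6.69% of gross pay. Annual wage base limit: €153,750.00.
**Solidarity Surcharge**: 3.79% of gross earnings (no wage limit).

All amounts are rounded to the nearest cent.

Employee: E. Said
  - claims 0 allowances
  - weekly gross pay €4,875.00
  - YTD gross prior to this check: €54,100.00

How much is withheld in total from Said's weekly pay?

Canton Income Tax: taxable = €4,875.00
  €270.50 + 15.08% × (€4,875.00 − €2,600.00) = €270.50 + 15.08% × €2,275.00 = €613.57
Medical Insurance Levy: 6.69% × €4,875.00 = €326.14
Solidarity Surcharge: 3.79% × €4,875.00 = €184.76
Total: €613.57 + €326.14 + €184.76 = €1,124.47

€1,124.47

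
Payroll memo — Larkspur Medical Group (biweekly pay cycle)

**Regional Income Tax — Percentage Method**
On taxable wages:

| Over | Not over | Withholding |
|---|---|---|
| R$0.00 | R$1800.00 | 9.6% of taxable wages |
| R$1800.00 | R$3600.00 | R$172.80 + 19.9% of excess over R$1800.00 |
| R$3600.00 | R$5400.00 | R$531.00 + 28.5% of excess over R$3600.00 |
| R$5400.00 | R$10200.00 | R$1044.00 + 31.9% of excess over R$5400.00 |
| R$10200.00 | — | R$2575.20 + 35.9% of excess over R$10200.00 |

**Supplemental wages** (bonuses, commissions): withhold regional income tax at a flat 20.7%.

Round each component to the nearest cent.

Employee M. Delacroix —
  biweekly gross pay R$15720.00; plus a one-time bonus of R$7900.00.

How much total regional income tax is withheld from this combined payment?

Regional Income Tax: taxable = R$15720.00
  R$2575.20 + 35.9% × (R$15720.00 − R$10200.00) = R$2575.20 + 35.9% × R$5520.00 = R$4556.88
Supplemental (20.7% flat on bonus): 20.7% × R$7900.00 = R$1635.30
Total regional income tax: R$4556.88 + R$1635.30 = R$6192.18

R$6192.18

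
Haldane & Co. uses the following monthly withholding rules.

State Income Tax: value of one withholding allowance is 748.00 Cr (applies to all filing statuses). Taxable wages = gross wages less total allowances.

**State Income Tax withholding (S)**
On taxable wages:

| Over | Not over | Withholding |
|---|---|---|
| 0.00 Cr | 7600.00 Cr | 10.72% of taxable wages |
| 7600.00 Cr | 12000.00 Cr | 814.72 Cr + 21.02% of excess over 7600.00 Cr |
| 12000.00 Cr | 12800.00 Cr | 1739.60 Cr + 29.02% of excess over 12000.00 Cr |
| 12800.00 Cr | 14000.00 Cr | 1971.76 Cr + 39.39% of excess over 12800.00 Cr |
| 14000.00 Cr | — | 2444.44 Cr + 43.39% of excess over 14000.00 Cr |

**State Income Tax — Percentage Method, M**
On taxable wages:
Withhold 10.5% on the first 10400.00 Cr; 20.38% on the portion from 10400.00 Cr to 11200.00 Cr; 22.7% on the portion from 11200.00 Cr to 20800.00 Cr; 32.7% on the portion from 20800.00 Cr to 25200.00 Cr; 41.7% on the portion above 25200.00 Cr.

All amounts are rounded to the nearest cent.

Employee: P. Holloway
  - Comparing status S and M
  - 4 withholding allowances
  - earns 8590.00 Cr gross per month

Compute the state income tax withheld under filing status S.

State Income Tax (S): taxable = 8590.00 Cr − 4×748.00 Cr = 5598.00 Cr
  10.72% × 5598.00 Cr = 600.11 Cr

600.11 Cr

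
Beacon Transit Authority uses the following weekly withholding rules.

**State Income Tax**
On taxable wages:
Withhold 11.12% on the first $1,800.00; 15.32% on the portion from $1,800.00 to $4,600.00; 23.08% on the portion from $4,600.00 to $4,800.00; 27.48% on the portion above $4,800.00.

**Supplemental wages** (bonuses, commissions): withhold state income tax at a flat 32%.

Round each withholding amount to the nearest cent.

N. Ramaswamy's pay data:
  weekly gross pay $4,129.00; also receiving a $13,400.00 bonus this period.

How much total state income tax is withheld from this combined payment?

$4,844.96

State Income Tax: taxable = $4,129.00
  $200.16 + 15.32% × ($4,129.00 − $1,800.00) = $200.16 + 15.32% × $2,329.00 = $556.96
Supplemental (32% flat on bonus): 32% × $13,400.00 = $4,288.00
Total state income tax: $556.96 + $4,288.00 = $4,844.96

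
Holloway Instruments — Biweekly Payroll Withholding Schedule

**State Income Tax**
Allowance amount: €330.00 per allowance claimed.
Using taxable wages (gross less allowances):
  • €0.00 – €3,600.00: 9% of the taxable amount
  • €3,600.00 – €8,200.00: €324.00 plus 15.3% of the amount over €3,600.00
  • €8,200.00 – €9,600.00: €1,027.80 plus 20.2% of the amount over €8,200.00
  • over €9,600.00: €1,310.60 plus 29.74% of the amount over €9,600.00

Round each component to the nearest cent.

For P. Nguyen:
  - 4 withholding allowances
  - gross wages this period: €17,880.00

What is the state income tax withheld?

State Income Tax: taxable = €17,880.00 − 4×€330.00 = €16,560.00
  €1,310.60 + 29.74% × (€16,560.00 − €9,600.00) = €1,310.60 + 29.74% × €6,960.00 = €3,380.50

€3,380.50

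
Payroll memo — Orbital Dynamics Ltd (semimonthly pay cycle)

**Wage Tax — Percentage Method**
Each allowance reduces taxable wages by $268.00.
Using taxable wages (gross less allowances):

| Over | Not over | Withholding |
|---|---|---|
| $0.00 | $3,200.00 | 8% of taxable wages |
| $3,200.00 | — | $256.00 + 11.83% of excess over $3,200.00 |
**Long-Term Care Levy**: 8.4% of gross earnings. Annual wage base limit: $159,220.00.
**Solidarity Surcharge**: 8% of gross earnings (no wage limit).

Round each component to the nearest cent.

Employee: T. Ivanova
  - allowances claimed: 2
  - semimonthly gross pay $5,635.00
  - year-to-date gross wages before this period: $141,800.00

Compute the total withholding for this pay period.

$1,404.79

Wage Tax: taxable = $5,635.00 − 2×$268.00 = $5,099.00
  $256.00 + 11.83% × ($5,099.00 − $3,200.00) = $256.00 + 11.83% × $1,899.00 = $480.65
Long-Term Care Levy: 8.4% × $5,635.00 = $473.34
Solidarity Surcharge: 8% × $5,635.00 = $450.80
Total: $480.65 + $473.34 + $450.80 = $1,404.79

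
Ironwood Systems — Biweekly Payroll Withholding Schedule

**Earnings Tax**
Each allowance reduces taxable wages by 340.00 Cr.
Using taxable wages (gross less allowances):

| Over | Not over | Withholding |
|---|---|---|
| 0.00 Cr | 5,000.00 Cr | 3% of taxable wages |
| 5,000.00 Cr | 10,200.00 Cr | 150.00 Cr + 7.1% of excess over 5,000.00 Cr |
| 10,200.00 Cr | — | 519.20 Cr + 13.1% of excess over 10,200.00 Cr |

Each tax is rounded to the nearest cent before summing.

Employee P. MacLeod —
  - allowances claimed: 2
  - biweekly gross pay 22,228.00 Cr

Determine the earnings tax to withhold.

Earnings Tax: taxable = 22,228.00 Cr − 2×340.00 Cr = 21,548.00 Cr
  519.20 Cr + 13.1% × (21,548.00 Cr − 10,200.00 Cr) = 519.20 Cr + 13.1% × 11,348.00 Cr = 2,005.79 Cr

2,005.79 Cr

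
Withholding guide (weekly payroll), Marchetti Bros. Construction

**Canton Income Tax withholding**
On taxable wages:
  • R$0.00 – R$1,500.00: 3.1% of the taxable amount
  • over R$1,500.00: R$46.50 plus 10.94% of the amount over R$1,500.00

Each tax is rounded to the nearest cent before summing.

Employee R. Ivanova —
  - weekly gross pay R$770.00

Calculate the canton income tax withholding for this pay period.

R$23.87

Canton Income Tax: taxable = R$770.00
  3.1% × R$770.00 = R$23.87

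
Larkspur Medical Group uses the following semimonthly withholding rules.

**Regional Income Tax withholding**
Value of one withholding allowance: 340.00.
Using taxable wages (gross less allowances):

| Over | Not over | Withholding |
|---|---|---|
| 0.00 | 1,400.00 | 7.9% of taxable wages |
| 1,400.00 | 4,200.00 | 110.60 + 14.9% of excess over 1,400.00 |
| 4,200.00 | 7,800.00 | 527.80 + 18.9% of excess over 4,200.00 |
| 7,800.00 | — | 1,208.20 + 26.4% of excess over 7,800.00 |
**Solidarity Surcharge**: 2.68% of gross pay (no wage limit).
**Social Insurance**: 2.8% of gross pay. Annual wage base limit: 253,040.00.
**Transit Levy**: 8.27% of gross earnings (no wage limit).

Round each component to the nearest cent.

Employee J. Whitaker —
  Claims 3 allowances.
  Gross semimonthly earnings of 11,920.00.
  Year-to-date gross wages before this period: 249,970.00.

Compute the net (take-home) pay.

Regional Income Tax: taxable = 11,920.00 − 3×340.00 = 10,900.00
  1,208.20 + 26.4% × (10,900.00 − 7,800.00) = 1,208.20 + 26.4% × 3,100.00 = 2,026.60
Solidarity Surcharge: 2.68% × 11,920.00 = 319.46
Social Insurance: cap 253,040.00 − YTD 249,970.00 = 3,070.00 subject; 2.8% × 3,070.00 = 85.96
Transit Levy: 8.27% × 11,920.00 = 985.78
Total withheld: 2,026.60 + 319.46 + 85.96 + 985.78 = 3,417.80
Net pay: 11,920.00 − 3,417.80 = 8,502.20

8,502.20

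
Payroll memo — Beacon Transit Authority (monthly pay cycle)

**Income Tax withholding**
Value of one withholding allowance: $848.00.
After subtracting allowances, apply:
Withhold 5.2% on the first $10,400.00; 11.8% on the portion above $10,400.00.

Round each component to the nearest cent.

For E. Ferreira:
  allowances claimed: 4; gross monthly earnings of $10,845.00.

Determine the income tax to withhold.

$387.56

Income Tax: taxable = $10,845.00 − 4×$848.00 = $7,453.00
  5.2% × $7,453.00 = $387.56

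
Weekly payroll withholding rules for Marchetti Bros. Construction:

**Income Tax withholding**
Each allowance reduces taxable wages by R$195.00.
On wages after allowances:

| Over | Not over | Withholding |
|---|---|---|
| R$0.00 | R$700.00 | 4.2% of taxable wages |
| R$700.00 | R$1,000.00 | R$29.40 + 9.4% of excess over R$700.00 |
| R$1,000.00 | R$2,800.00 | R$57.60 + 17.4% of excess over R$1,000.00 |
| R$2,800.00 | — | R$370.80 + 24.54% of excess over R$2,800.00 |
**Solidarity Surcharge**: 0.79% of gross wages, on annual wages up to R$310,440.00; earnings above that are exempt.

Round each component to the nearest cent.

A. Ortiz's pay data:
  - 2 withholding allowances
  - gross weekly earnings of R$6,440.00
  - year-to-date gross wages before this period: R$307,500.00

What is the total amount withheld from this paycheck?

Income Tax: taxable = R$6,440.00 − 2×R$195.00 = R$6,050.00
  R$370.80 + 24.54% × (R$6,050.00 − R$2,800.00) = R$370.80 + 24.54% × R$3,250.00 = R$1,168.35
Solidarity Surcharge: cap R$310,440.00 − YTD R$307,500.00 = R$2,940.00 subject; 0.79% × R$2,940.00 = R$23.23
Total: R$1,168.35 + R$23.23 = R$1,191.58

R$1,191.58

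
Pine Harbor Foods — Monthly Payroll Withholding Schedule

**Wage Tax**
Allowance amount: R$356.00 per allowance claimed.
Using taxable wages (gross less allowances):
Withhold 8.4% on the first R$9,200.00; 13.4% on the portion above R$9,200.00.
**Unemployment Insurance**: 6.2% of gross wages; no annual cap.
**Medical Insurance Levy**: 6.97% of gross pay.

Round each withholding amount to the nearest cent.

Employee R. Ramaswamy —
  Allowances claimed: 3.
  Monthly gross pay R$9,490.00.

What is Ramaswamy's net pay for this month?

Wage Tax: taxable = R$9,490.00 − 3×R$356.00 = R$8,422.00
  8.4% × R$8,422.00 = R$707.45
Unemployment Insurance: 6.2% × R$9,490.00 = R$588.38
Medical Insurance Levy: 6.97% × R$9,490.00 = R$661.45
Total withheld: R$707.45 + R$588.38 + R$661.45 = R$1,957.28
Net pay: R$9,490.00 − R$1,957.28 = R$7,532.72

R$7,532.72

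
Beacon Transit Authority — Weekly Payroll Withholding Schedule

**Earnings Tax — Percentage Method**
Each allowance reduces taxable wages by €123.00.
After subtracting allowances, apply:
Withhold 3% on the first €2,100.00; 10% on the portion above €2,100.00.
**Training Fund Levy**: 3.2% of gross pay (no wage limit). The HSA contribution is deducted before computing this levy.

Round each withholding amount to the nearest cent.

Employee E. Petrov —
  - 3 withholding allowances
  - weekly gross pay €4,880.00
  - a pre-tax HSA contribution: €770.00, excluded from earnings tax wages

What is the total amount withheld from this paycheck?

€358.62

Earnings Tax: taxable = €4,880.00 − €770.00 − 3×€123.00 = €3,741.00
  €63.00 + 10% × (€3,741.00 − €2,100.00) = €63.00 + 10% × €1,641.00 = €227.10
Training Fund Levy: 3.2% × €4,110.00 = €131.52
Total: €227.10 + €131.52 = €358.62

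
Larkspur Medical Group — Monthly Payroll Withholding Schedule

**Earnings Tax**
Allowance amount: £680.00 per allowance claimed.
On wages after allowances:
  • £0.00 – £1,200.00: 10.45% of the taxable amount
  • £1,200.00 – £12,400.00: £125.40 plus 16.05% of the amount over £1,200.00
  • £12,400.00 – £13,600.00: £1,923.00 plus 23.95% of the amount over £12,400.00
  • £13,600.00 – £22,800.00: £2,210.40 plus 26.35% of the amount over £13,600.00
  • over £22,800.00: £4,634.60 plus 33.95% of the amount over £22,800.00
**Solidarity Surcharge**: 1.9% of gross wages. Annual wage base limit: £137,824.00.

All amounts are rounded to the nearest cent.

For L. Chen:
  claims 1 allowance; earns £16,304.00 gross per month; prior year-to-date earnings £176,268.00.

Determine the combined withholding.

£2,743.72

Earnings Tax: taxable = £16,304.00 − 1×£680.00 = £15,624.00
  £2,210.40 + 26.35% × (£15,624.00 − £13,600.00) = £2,210.40 + 26.35% × £2,024.00 = £2,743.72
Solidarity Surcharge: YTD £176,268.00 ≥ cap £137,824.00 → £0.00
Total: £2,743.72 + £0.00 = £2,743.72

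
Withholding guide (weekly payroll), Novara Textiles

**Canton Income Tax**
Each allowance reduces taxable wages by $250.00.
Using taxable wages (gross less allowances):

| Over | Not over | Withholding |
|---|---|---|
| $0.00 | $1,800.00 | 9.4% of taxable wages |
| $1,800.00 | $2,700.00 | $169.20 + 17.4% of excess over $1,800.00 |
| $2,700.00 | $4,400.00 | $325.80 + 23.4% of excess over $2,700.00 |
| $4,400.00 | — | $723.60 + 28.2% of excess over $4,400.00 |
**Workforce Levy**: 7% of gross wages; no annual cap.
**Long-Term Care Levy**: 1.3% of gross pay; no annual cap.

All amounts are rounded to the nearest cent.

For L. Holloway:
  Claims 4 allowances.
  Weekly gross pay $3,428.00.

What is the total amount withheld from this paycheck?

Canton Income Tax: taxable = $3,428.00 − 4×$250.00 = $2,428.00
  $169.20 + 17.4% × ($2,428.00 − $1,800.00) = $169.20 + 17.4% × $628.00 = $278.47
Workforce Levy: 7% × $3,428.00 = $239.96
Long-Term Care Levy: 1.3% × $3,428.00 = $44.56
Total: $278.47 + $239.96 + $44.56 = $562.99

$562.99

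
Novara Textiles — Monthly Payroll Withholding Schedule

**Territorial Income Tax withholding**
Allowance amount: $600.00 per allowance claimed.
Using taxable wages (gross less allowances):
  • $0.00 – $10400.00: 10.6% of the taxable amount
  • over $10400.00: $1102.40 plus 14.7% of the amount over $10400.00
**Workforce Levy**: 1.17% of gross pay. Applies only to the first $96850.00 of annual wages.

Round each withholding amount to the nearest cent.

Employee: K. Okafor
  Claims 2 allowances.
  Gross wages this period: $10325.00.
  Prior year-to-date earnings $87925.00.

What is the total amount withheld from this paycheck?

$1071.67

Territorial Income Tax: taxable = $10325.00 − 2×$600.00 = $9125.00
  10.6% × $9125.00 = $967.25
Workforce Levy: cap $96850.00 − YTD $87925.00 = $8925.00 subject; 1.17% × $8925.00 = $104.42
Total: $967.25 + $104.42 = $1071.67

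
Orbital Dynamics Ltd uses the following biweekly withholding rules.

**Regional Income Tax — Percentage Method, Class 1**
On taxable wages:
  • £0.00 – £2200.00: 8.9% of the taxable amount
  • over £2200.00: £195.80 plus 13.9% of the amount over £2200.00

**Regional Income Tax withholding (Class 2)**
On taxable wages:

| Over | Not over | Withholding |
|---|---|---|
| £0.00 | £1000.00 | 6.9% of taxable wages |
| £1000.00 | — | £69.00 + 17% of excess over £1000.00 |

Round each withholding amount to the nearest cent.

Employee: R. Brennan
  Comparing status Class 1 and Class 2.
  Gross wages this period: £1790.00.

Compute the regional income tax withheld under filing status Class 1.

£159.31

Regional Income Tax (Class 1): taxable = £1790.00
  8.9% × £1790.00 = £159.31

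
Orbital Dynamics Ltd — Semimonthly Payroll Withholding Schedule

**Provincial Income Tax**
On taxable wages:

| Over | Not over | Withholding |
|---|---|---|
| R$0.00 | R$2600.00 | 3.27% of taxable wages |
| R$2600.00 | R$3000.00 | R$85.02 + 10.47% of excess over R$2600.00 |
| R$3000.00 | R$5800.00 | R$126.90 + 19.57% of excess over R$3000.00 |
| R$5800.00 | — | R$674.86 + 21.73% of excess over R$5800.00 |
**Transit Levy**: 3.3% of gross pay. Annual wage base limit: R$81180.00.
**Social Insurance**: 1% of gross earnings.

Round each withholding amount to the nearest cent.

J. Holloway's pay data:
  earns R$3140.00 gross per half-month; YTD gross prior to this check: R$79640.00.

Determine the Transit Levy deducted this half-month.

Transit Levy: cap R$81180.00 − YTD R$79640.00 = R$1540.00 subject; 3.3% × R$1540.00 = R$50.82

R$50.82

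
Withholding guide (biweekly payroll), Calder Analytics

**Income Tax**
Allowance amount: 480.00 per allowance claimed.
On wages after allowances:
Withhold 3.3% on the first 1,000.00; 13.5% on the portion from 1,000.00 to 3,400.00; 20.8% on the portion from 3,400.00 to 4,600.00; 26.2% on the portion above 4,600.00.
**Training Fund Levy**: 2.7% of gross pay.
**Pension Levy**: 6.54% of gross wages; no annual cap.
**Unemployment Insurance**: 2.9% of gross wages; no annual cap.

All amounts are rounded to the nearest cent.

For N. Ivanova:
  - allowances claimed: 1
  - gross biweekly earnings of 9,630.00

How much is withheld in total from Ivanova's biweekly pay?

2,967.78

Income Tax: taxable = 9,630.00 − 1×480.00 = 9,150.00
  606.60 + 26.2% × (9,150.00 − 4,600.00) = 606.60 + 26.2% × 4,550.00 = 1,798.70
Training Fund Levy: 2.7% × 9,630.00 = 260.01
Pension Levy: 6.54% × 9,630.00 = 629.80
Unemployment Insurance: 2.9% × 9,630.00 = 279.27
Total: 1,798.70 + 260.01 + 629.80 + 279.27 = 2,967.78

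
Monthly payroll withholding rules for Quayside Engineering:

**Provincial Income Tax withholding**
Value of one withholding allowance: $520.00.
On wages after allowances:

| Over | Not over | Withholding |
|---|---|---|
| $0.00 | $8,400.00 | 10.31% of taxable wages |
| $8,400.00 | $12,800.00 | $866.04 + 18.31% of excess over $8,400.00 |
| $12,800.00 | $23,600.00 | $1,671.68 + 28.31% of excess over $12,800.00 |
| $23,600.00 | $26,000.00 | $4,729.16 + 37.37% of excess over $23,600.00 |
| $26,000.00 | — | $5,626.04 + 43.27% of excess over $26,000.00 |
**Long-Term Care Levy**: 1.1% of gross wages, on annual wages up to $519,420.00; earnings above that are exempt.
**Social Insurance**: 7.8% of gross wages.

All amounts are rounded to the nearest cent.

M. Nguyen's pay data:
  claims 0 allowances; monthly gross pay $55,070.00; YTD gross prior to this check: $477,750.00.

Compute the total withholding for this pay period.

Provincial Income Tax: taxable = $55,070.00
  $5,626.04 + 43.27% × ($55,070.00 − $26,000.00) = $5,626.04 + 43.27% × $29,070.00 = $18,204.63
Long-Term Care Levy: cap $519,420.00 − YTD $477,750.00 = $41,670.00 subject; 1.1% × $41,670.00 = $458.37
Social Insurance: 7.8% × $55,070.00 = $4,295.46
Total: $18,204.63 + $458.37 + $4,295.46 = $22,958.46

$22,958.46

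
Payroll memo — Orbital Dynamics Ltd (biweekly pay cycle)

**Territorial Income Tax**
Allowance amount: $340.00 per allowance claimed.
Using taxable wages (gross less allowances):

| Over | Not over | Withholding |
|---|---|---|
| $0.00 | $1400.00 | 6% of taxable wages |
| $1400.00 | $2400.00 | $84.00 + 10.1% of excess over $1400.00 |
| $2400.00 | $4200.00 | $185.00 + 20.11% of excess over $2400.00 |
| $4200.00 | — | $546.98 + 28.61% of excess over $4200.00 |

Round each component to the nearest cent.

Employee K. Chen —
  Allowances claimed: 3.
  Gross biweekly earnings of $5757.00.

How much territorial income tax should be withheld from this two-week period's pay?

$700.62

Territorial Income Tax: taxable = $5757.00 − 3×$340.00 = $4737.00
  $546.98 + 28.61% × ($4737.00 − $4200.00) = $546.98 + 28.61% × $537.00 = $700.62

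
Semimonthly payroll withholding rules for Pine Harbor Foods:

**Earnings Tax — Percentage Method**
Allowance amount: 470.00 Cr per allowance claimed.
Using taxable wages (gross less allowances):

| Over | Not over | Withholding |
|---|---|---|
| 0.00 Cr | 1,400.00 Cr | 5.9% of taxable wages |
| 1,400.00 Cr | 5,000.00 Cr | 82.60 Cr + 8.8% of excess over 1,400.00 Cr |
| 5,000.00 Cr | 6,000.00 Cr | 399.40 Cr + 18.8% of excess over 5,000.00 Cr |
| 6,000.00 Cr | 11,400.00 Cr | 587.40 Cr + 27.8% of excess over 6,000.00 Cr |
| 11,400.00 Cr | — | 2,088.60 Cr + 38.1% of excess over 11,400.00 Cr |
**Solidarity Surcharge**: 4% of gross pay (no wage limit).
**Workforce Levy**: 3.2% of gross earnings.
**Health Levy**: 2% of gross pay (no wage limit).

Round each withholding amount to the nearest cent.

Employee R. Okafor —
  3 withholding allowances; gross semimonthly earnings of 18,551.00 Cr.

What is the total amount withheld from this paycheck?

Earnings Tax: taxable = 18,551.00 Cr − 3×470.00 Cr = 17,141.00 Cr
  2,088.60 Cr + 38.1% × (17,141.00 Cr − 11,400.00 Cr) = 2,088.60 Cr + 38.1% × 5,741.00 Cr = 4,275.92 Cr
Solidarity Surcharge: 4% × 18,551.00 Cr = 742.04 Cr
Workforce Levy: 3.2% × 18,551.00 Cr = 593.63 Cr
Health Levy: 2% × 18,551.00 Cr = 371.02 Cr
Total: 4,275.92 Cr + 742.04 Cr + 593.63 Cr + 371.02 Cr = 5,982.61 Cr

5,982.61 Cr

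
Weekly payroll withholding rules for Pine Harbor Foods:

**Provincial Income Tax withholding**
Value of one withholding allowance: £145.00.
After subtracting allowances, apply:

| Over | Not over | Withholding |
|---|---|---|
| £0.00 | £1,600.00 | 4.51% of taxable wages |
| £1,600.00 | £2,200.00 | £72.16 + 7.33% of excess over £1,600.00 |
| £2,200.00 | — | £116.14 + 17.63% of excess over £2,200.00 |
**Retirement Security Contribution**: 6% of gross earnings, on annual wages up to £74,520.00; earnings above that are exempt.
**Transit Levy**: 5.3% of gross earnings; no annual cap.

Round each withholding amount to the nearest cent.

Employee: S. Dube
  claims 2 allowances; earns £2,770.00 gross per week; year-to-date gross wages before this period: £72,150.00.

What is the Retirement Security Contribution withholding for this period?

Retirement Security Contribution: cap £74,520.00 − YTD £72,150.00 = £2,370.00 subject; 6% × £2,370.00 = £142.20

£142.20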